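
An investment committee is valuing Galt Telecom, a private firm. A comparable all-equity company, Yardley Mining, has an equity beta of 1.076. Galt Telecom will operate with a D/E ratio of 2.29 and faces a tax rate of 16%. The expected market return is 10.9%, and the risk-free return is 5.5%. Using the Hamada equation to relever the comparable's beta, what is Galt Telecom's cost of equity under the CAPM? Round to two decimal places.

β_L = β_U × [1 + (1 − t)(D/E)] = 1.076 × [1 + (1 − 0.16) × 2.29]
    = 1.076 × [1 + 0.84 × 2.29] = 1.076 × 2.9236 = 3.1458
MRP = 10.9% − 5.5% = 5.40%
E(R) = R_f + β_L × MRP = 5.5% + 3.1458 × 5.4% = 22.49%

22.49%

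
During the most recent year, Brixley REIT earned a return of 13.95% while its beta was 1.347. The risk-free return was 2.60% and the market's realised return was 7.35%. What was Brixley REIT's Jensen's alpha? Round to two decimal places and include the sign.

Market excess return = 7.35% − 2.60% = 4.75%
CAPM benchmark = R_f + β(R_m − R_f) = 2.60% + 1.347 × 4.75% = 8.99825%
α = actual − benchmark = 13.95% − 8.99825% = +4.95%

+4.95%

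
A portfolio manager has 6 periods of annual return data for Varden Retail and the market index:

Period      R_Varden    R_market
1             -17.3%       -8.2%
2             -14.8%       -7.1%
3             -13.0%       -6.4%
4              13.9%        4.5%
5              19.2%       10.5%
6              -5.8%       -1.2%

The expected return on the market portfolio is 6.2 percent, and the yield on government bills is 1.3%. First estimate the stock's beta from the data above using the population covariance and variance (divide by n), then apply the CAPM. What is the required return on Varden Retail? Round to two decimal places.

11.41%

Mean R_i = (-17.3 − 14.8 − 13.0 + 13.9 + 19.2 − 5.8) / 6 = -2.9667%
Mean R_m = (-8.2 − 7.1 − 6.4 + 4.5 + 10.5 − 1.2) / 6 = -1.3167%
Σ(R_i − R̄_i)(R_m − R̄_m) = 577.8133  ⇒  Cov = 577.8133 / 6 = 96.3022
Σ(R_m − R̄_m)² = 280.1483  ⇒  Var(R_m) = 280.1483 / 6 = 46.6914
β = Cov / Var(R_m) = 96.3022 / 46.6914 = 2.0625
MRP = 6.2% − 1.3% = 4.90%
E(R) = R_f + β × MRP = 1.3% + 2.0625 × 4.9% = 11.41%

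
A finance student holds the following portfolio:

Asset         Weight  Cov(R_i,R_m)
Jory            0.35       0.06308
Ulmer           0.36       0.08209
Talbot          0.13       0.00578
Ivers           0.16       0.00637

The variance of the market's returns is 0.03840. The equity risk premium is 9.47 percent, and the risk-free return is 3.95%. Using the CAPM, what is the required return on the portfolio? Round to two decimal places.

β_Jory = 0.06308 / 0.03840 = 1.6427
β_Ulmer = 0.08209 / 0.03840 = 2.1378
β_Talbot = 0.00578 / 0.03840 = 0.1505
β_Ivers = 0.00637 / 0.03840 = 0.1659
β_P = Σ w_i β_i = 0.35×1.6427 + 0.36×2.1378 + 0.13×0.1505 + 0.16×0.1659 = 1.3907
E(R_P) = R_f + β_P × MRP = 3.95% + 1.3907 × 9.47% = 17.12%

17.12%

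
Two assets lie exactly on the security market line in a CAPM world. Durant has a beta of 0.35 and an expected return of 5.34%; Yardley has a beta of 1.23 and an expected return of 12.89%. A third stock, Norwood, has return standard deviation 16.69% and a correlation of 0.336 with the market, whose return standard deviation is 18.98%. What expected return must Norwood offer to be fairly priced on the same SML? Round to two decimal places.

MRP = (12.89% − 5.34%) / (1.23 − 0.35) = 8.5795%
R_f = 5.34% − 0.35 × 8.5795% = 2.3372%
β_Norwood = ρ·σ_i/σ_m = 0.336 × 16.69 / 18.98 = 0.2955
E(R_Norwood) = R_f + β × MRP = 2.3372% + 0.2955 × 8.5795% = 4.87%

4.87%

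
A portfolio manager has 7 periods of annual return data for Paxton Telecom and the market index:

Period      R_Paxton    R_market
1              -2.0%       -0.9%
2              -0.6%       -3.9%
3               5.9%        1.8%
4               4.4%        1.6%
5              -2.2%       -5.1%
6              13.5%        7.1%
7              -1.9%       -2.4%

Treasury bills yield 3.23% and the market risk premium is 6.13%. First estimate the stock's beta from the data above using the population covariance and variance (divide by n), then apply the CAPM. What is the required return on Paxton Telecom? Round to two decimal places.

Mean R_i = (-2.0 − 0.6 + 5.9 + 4.4 − 2.2 + 13.5 − 1.9) / 7 = 2.4429%
Mean R_m = (-0.9 − 3.9 + 1.8 + 1.6 − 5.1 + 7.1 − 2.4) / 7 = -0.2571%
Σ(R_i − R̄_i)(R_m − R̄_m) = 137.8271  ⇒  Cov = 137.8271 / 7 = 19.6896
Σ(R_m − R̄_m)² = 103.5371  ⇒  Var(R_m) = 103.5371 / 7 = 14.7910
β = Cov / Var(R_m) = 19.6896 / 14.7910 = 1.3312
E(R) = R_f + β × MRP = 3.23% + 1.3312 × 6.13% = 11.39%

11.39%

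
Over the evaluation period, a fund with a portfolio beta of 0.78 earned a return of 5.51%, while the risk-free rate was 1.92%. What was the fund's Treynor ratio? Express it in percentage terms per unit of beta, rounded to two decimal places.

4.60%

Treynor = (R_P − R_f) / β_P = (5.51% − 1.92%) / 0.7800 = 3.59% / 0.7800 = 4.60%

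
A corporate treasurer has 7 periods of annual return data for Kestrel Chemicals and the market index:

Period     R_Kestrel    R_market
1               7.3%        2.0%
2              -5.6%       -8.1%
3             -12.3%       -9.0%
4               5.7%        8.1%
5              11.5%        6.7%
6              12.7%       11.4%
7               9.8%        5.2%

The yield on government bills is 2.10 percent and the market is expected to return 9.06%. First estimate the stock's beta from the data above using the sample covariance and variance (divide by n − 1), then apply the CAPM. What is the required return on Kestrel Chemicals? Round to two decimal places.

9.82%

Mean R_i = (7.3 − 5.6 − 12.3 + 5.7 + 11.5 + 12.7 + 9.8) / 7 = 4.1571%
Mean R_m = (2.0 − 8.1 − 9.0 + 8.1 + 6.7 + 11.4 + 5.2) / 7 = 2.3286%
Σ(R_i − R̄_i)(R_m − R̄_m) = 421.8586  ⇒  Cov = 421.8586 / 6 = 70.3098
Σ(R_m − R̄_m)² = 380.1543  ⇒  Var(R_m) = 380.1543 / 6 = 63.3591
β = Cov / Var(R_m) = 70.3098 / 63.3591 = 1.1097
MRP = 9.06% − 2.10% = 6.96%
E(R) = R_f + β × MRP = 2.10% + 1.1097 × 6.96% = 9.82%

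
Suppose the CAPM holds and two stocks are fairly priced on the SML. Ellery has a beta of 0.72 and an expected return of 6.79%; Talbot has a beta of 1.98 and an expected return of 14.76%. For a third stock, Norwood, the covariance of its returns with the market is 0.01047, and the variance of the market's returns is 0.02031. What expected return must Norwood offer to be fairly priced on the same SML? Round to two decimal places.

5.50%

MRP = (14.76% − 6.79%) / (1.98 − 0.72) = 6.3254%
R_f = 6.79% − 0.72 × 6.3254% = 2.2357%
β_Norwood = Cov / Var(R_m) = 0.01047 / 0.02031 = 0.5155
E(R_Norwood) = R_f + β × MRP = 2.2357% + 0.5155 × 6.3254% = 5.50%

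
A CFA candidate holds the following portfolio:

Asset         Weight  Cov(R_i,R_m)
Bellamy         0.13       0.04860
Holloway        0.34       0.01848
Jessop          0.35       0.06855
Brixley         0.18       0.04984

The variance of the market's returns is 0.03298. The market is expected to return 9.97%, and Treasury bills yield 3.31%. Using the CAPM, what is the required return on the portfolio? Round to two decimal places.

12.51%

β_Bellamy = 0.04860 / 0.03298 = 1.4736
β_Holloway = 0.01848 / 0.03298 = 0.5603
β_Jessop = 0.06855 / 0.03298 = 2.0785
β_Brixley = 0.04984 / 0.03298 = 1.5112
β_P = Σ w_i β_i = 0.13×1.4736 + 0.34×0.5603 + 0.35×2.0785 + 0.18×1.5112 = 1.3816
MRP = 9.97% − 3.31% = 6.66%
E(R_P) = R_f + β_P × MRP = 3.31% + 1.3816 × 6.66% = 12.51%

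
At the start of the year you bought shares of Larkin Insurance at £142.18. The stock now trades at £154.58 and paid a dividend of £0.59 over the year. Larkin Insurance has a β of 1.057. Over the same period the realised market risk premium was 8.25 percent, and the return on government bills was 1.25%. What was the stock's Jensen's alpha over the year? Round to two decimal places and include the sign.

Realised HPR = (P1 + D1 − P0) / P0 = (154.58 + 0.59 − 142.18) / 142.18 = 12.99 / 142.18 = 9.1363%
CAPM required = R_f + β·MRP = 1.25% + 1.057 × 8.25% = 9.97025%
α = realised − required = 9.1363% − 9.97025% = -0.83%

-0.83%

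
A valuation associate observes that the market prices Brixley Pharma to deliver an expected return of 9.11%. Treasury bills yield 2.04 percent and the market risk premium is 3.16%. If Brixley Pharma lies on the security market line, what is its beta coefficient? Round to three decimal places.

β = (E(R) − R_f) / MRP = (9.11% − 2.04%) / 3.16% = 7.07% / 3.16% = 2.237

2.237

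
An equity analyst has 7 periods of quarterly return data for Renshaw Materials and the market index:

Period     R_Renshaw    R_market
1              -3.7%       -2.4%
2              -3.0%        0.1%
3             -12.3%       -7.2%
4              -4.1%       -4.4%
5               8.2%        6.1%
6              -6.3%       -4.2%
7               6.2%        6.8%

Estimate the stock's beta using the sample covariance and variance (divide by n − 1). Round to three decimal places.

1.278

Mean R_i = (-3.7 − 3.0 − 12.3 − 4.1 + 8.2 − 6.3 + 6.2) / 7 = -2.1429%
Mean R_m = (-2.4 + 0.1 − 7.2 − 4.4 + 6.1 − 4.2 + 6.8) / 7 = -0.7429%
Σ(R_i − R̄_i)(R_m − R̄_m) = 222.6771  ⇒  Cov = 222.6771 / 6 = 37.1129
Σ(R_m − R̄_m)² = 174.1971  ⇒  Var(R_m) = 174.1971 / 6 = 29.0329
β = Cov / Var(R_m) = 37.1129 / 29.0329 = 1.2783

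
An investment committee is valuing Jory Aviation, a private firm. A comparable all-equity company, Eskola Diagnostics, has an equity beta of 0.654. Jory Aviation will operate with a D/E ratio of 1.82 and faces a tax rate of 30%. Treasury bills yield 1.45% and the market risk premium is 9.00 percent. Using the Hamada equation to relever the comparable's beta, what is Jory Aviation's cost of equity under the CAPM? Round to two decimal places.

14.83%

β_L = β_U × [1 + (1 − t)(D/E)] = 0.654 × [1 + (1 − 0.30) × 1.82]
    = 0.654 × [1 + 0.70 × 1.82] = 0.654 × 2.2740 = 1.4872
E(R) = R_f + β_L × MRP = 1.45% + 1.4872 × 9.00% = 14.83%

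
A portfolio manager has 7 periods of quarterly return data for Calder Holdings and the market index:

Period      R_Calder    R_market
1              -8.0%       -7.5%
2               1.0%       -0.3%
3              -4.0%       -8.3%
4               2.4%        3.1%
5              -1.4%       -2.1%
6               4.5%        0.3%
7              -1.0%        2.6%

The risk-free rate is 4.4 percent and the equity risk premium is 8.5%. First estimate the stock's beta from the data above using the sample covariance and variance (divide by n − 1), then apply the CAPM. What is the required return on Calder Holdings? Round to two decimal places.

Mean R_i = (-8.0 + 1.0 − 4.0 + 2.4 − 1.4 + 4.5 − 1.0) / 7 = -0.9286%
Mean R_m = (-7.5 − 0.3 − 8.3 + 3.1 − 2.1 + 0.3 + 2.6) / 7 = -1.7429%
Σ(R_i − R̄_i)(R_m − R̄_m) = 90.7014  ⇒  Cov = 90.7014 / 6 = 15.1169
Σ(R_m − R̄_m)² = 124.8371  ⇒  Var(R_m) = 124.8371 / 6 = 20.8062
β = Cov / Var(R_m) = 15.1169 / 20.8062 = 0.7266
E(R) = R_f + β × MRP = 4.4% + 0.7266 × 8.5% = 10.58%

10.58%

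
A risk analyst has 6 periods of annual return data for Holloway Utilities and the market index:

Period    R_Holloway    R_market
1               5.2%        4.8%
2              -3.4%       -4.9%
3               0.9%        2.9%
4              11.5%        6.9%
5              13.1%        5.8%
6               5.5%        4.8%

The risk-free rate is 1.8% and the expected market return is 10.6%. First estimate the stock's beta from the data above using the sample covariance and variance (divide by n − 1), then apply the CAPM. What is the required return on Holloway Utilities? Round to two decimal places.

12.91%

Mean R_i = (5.2 − 3.4 + 0.9 + 11.5 + 13.1 + 5.5) / 6 = 5.4667%
Mean R_m = (4.8 − 4.9 + 2.9 + 6.9 + 5.8 + 4.8) / 6 = 3.3833%
Σ(R_i − R̄_i)(R_m − R̄_m) = 114.9867  ⇒  Cov = 114.9867 / 5 = 22.9973
Σ(R_m − R̄_m)² = 91.0683  ⇒  Var(R_m) = 91.0683 / 5 = 18.2137
β = Cov / Var(R_m) = 22.9973 / 18.2137 = 1.2626
MRP = 10.6% − 1.8% = 8.80%
E(R) = R_f + β × MRP = 1.8% + 1.2626 × 8.8% = 12.91%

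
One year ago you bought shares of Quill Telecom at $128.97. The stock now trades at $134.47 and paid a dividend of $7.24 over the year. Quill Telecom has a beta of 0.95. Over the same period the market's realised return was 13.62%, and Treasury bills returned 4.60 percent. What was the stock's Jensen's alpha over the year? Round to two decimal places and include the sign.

-3.29%

Realised HPR = (P1 + D1 − P0) / P0 = (134.47 + 7.24 − 128.97) / 128.97 = 12.74 / 128.97 = 9.8783%
MRP = 13.62% − 4.60% = 9.02%
CAPM required = R_f + β·MRP = 4.60% + 0.95 × 9.02% = 13.1690%
α = realised − required = 9.8783% − 13.1690% = -3.29%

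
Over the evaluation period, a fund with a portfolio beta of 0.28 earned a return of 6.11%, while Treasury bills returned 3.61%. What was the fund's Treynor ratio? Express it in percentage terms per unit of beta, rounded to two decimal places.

Treynor = (R_P − R_f) / β_P = (6.11% − 3.61%) / 0.2800 = 2.50% / 0.2800 = 8.93%

8.93%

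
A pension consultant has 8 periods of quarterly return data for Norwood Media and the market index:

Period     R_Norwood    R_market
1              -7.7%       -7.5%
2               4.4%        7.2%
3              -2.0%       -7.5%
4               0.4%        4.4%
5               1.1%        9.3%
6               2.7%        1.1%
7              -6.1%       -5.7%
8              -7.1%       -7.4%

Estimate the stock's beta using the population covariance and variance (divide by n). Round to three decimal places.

Mean R_i = (-7.7 + 4.4 − 2.0 + 0.4 + 1.1 + 2.7 − 6.1 − 7.1) / 8 = -1.7875%
Mean R_m = (-7.5 + 7.2 − 7.5 + 4.4 + 9.3 + 1.1 − 5.7 − 7.4) / 8 = -0.7625%
Σ(R_i − R̄_i)(R_m − R̄_m) = 195.7963  ⇒  Cov = 195.7963 / 8 = 24.4745
Σ(R_m − R̄_m)² = 353.9988  ⇒  Var(R_m) = 353.9988 / 8 = 44.2499
β = Cov / Var(R_m) = 24.4745 / 44.2499 = 0.5531

0.553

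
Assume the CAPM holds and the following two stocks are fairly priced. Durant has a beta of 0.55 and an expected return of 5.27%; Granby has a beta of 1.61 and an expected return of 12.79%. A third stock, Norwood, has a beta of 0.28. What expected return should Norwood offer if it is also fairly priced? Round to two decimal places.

MRP (SML slope) = (12.79% − 5.27%) / (1.61 − 0.55) = 7.52% / 1.06 = 7.0943%
R_f (intercept) = 5.27% − 0.55 × 7.0943% = 1.3681%
E(R_Norwood) = R_f + β × MRP = 1.3681% + 0.28 × 7.0943% = 3.35%

3.35%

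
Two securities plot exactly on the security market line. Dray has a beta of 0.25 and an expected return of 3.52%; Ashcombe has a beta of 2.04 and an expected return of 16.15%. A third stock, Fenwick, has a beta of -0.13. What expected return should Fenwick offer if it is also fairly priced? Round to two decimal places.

MRP (SML slope) = (16.15% − 3.52%) / (2.04 − 0.25) = 12.63% / 1.79 = 7.0559%
R_f (intercept) = 3.52% − 0.25 × 7.0559% = 1.7560%
E(R_Fenwick) = R_f + β × MRP = 1.7560% + -0.13 × 7.0559% = 0.84%

0.84%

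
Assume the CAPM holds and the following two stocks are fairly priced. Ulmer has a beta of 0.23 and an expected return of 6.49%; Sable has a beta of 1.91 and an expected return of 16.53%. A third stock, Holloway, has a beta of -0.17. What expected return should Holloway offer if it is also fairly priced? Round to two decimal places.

MRP (SML slope) = (16.53% − 6.49%) / (1.91 − 0.23) = 10.04% / 1.68 = 5.9762%
R_f (intercept) = 6.49% − 0.23 × 5.9762% = 5.1155%
E(R_Holloway) = R_f + β × MRP = 5.1155% + -0.17 × 5.9762% = 4.10%

4.10%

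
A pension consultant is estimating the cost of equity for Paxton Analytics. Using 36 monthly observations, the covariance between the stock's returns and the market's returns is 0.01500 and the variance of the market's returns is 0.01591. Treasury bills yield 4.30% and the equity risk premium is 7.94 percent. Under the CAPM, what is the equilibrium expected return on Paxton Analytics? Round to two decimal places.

11.79%

β = Cov(R_i, R_m) / Var(R_m) = 0.01500 / 0.01591 = 0.9428
E(R) = R_f + β × MRP = 4.30% + 0.9428 × 7.94% = 11.79%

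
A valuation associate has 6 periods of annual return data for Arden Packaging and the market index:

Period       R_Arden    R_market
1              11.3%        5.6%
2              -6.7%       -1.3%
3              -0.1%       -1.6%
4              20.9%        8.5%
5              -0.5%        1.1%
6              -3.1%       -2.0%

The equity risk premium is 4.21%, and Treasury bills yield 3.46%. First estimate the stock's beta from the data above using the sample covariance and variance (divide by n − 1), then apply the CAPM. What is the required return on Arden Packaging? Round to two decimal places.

Mean R_i = (11.3 − 6.7 − 0.1 + 20.9 − 0.5 − 3.1) / 6 = 3.6333%
Mean R_m = (5.6 − 1.3 − 1.6 + 8.5 + 1.1 − 2.0) / 6 = 1.7167%
Σ(R_i − R̄_i)(R_m − R̄_m) = 218.0267  ⇒  Cov = 218.0267 / 5 = 43.6053
Σ(R_m − R̄_m)² = 95.3883  ⇒  Var(R_m) = 95.3883 / 5 = 19.0777
β = Cov / Var(R_m) = 43.6053 / 19.0777 = 2.2857
E(R) = R_f + β × MRP = 3.46% + 2.2857 × 4.21% = 13.08%

13.08%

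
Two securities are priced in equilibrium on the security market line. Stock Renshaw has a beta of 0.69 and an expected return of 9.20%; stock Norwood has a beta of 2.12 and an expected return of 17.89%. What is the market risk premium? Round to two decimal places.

Both satisfy E(R) = R_f + β·MRP, so the slope of the SML is
MRP = (17.89% − 9.20%) / (2.12 − 0.69) = 8.69% / 1.43 = 6.0769%

6.08%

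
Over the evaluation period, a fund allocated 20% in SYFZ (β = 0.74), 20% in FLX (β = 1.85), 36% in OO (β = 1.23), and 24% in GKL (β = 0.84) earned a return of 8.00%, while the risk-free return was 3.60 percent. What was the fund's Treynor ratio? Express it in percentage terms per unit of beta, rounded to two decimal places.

3.79%

β_P = 0.20×0.74 + 0.20×1.85 + 0.36×1.23 + 0.24×0.84 = 1.1624
Treynor = (R_P − R_f) / β_P = (8.00% − 3.60%) / 1.1624 = 4.40% / 1.1624 = 3.79%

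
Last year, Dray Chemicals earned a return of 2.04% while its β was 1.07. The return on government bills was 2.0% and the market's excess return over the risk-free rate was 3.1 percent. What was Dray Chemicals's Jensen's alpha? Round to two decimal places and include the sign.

CAPM benchmark = R_f + β(R_m − R_f) = 2.0% + 1.07 × 3.1% = 5.3170%
α = actual − benchmark = 2.04% − 5.3170% = -3.28%

-3.28%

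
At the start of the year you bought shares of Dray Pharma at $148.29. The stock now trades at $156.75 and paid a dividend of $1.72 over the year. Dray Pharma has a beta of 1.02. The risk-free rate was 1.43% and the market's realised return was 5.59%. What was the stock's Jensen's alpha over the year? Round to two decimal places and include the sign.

Realised HPR = (P1 + D1 − P0) / P0 = (156.75 + 1.72 − 148.29) / 148.29 = 10.18 / 148.29 = 6.8649%
MRP = 5.59% − 1.43% = 4.16%
CAPM required = R_f + β·MRP = 1.43% + 1.02 × 4.16% = 5.6732%
α = realised − required = 6.8649% − 5.6732% = +1.19%

+1.19%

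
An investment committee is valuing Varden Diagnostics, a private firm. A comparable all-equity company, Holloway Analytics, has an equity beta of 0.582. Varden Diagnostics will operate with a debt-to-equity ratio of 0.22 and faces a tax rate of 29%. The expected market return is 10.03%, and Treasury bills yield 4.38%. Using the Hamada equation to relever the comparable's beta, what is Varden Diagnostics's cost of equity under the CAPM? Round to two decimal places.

β_L = β_U × [1 + (1 − t)(D/E)] = 0.582 × [1 + (1 − 0.29) × 0.22]
    = 0.582 × [1 + 0.71 × 0.22] = 0.582 × 1.1562 = 0.6729
MRP = 10.03% − 4.38% = 5.65%
E(R) = R_f + β_L × MRP = 4.38% + 0.6729 × 5.65% = 8.18%

8.18%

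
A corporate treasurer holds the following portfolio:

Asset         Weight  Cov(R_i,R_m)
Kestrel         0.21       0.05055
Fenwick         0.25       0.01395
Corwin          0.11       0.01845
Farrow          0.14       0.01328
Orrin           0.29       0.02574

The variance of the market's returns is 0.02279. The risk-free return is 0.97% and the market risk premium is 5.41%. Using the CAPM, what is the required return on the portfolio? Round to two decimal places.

β_Kestrel = 0.05055 / 0.02279 = 2.2181
β_Fenwick = 0.01395 / 0.02279 = 0.6121
β_Corwin = 0.01845 / 0.02279 = 0.8096
β_Farrow = 0.01328 / 0.02279 = 0.5827
β_Orrin = 0.02574 / 0.02279 = 1.1294
β_P = Σ w_i β_i = 0.21×2.2181 + 0.25×0.6121 + 0.11×0.8096 + 0.14×0.5827 + 0.29×1.1294 = 1.1170
E(R_P) = R_f + β_P × MRP = 0.97% + 1.1170 × 5.41% = 7.01%

7.01%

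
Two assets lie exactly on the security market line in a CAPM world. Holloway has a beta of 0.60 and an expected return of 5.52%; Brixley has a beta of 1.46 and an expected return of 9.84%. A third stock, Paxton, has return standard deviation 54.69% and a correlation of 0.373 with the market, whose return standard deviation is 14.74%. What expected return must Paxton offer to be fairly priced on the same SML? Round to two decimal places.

MRP = (9.84% − 5.52%) / (1.46 − 0.60) = 5.0233%
R_f = 5.52% − 0.60 × 5.0233% = 2.5060%
β_Paxton = ρ·σ_i/σ_m = 0.373 × 54.69 / 14.74 = 1.3839
E(R_Paxton) = R_f + β × MRP = 2.5060% + 1.3839 × 5.0233% = 9.46%

9.46%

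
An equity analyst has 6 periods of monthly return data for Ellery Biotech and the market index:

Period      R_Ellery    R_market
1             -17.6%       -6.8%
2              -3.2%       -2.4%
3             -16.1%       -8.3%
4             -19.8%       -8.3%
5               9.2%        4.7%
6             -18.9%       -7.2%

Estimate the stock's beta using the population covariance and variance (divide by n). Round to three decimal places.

2.238

Mean R_i = (-17.6 − 3.2 − 16.1 − 19.8 + 9.2 − 18.9) / 6 = -11.0667%
Mean R_m = (-6.8 − 2.4 − 8.3 − 8.3 + 4.7 − 7.2) / 6 = -4.7167%
Σ(R_i − R̄_i)(R_m − R̄_m) = 291.4633  ⇒  Cov = 291.4633 / 6 = 48.5772
Σ(R_m − R̄_m)² = 130.2283  ⇒  Var(R_m) = 130.2283 / 6 = 21.7047
β = Cov / Var(R_m) = 48.5772 / 21.7047 = 2.2381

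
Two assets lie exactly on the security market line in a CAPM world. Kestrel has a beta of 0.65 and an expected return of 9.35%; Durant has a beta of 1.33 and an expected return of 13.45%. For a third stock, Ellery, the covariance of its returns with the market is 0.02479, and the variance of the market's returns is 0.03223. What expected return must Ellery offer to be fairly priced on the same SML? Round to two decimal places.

10.07%

MRP = (13.45% − 9.35%) / (1.33 − 0.65) = 6.0294%
R_f = 9.35% − 0.65 × 6.0294% = 5.4309%
β_Ellery = Cov / Var(R_m) = 0.02479 / 0.03223 = 0.7692
E(R_Ellery) = R_f + β × MRP = 5.4309% + 0.7692 × 6.0294% = 10.07%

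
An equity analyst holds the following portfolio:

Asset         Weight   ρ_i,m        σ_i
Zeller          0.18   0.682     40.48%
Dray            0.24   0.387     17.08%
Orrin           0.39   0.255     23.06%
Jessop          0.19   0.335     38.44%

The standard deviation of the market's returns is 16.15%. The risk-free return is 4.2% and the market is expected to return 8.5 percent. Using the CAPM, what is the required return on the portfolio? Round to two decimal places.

β_Zeller = 0.682 × 40.48% / 16.15% = 1.7094
β_Dray = 0.387 × 17.08% / 16.15% = 0.4093
β_Orrin = 0.255 × 23.06% / 16.15% = 0.3641
β_Jessop = 0.335 × 38.44% / 16.15% = 0.7974
β_P = Σ w_i β_i = 0.18×1.7094 + 0.24×0.4093 + 0.39×0.3641 + 0.19×0.7974 = 0.6994
MRP = 8.5% − 4.2% = 4.30%
E(R_P) = R_f + β_P × MRP = 4.2% + 0.6994 × 4.3% = 7.21%

7.21%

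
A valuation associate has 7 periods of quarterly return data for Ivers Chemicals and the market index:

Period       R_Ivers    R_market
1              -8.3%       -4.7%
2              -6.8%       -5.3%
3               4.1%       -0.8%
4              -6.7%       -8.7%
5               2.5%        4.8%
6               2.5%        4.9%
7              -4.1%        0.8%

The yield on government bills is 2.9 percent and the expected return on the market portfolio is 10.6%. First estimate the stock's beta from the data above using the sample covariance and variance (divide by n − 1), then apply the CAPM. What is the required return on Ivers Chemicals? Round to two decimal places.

Mean R_i = (-8.3 − 6.8 + 4.1 − 6.7 + 2.5 + 2.5 − 4.1) / 7 = -2.4000%
Mean R_m = (-4.7 − 5.3 − 0.8 − 8.7 + 4.8 + 4.9 + 0.8) / 7 = -1.2857%
Σ(R_i − R̄_i)(R_m − R̄_m) = 129.4300  ⇒  Cov = 129.4300 / 6 = 21.5717
Σ(R_m − R̄_m)² = 162.6286  ⇒  Var(R_m) = 162.6286 / 6 = 27.1048
β = Cov / Var(R_m) = 21.5717 / 27.1048 = 0.7959
MRP = 10.6% − 2.9% = 7.70%
E(R) = R_f + β × MRP = 2.9% + 0.7959 × 7.7% = 9.03%

9.03%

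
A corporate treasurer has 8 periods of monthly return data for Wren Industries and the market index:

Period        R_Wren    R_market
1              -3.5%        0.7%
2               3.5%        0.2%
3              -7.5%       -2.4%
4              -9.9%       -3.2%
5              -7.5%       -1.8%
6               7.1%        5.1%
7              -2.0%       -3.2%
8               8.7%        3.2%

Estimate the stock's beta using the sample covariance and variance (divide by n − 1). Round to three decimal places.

Mean R_i = (-3.5 + 3.5 − 7.5 − 9.9 − 7.5 + 7.1 − 2.0 + 8.7) / 8 = -1.3875%
Mean R_m = (0.7 + 0.2 − 2.4 − 3.2 − 1.8 + 5.1 − 3.2 + 3.2) / 8 = -0.1750%
Σ(R_i − R̄_i)(R_m − R̄_m) = 129.9375  ⇒  Cov = 129.9375 / 7 = 18.5625
Σ(R_m − R̄_m)² = 66.0150  ⇒  Var(R_m) = 66.0150 / 7 = 9.4307
β = Cov / Var(R_m) = 18.5625 / 9.4307 = 1.9683

1.968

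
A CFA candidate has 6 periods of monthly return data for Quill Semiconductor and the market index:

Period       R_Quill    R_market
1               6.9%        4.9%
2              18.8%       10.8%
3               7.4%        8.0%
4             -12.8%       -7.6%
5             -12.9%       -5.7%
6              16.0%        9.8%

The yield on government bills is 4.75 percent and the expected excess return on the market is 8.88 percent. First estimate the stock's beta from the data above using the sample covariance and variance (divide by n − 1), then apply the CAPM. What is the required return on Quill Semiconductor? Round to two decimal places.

Mean R_i = (6.9 + 18.8 + 7.4 − 12.8 − 12.9 + 16.0) / 6 = 3.9000%
Mean R_m = (4.9 + 10.8 + 8.0 − 7.6 − 5.7 + 9.8) / 6 = 3.3667%
Σ(R_i − R̄_i)(R_m − R̄_m) = 544.8800  ⇒  Cov = 544.8800 / 5 = 108.9760
Σ(R_m − R̄_m)² = 322.9333  ⇒  Var(R_m) = 322.9333 / 5 = 64.5867
β = Cov / Var(R_m) = 108.9760 / 64.5867 = 1.6873
E(R) = R_f + β × MRP = 4.75% + 1.6873 × 8.88% = 19.73%

19.73%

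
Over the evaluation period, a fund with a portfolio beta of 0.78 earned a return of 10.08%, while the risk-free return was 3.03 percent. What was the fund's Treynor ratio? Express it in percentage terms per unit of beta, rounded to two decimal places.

Treynor = (R_P − R_f) / β_P = (10.08% − 3.03%) / 0.7800 = 7.05% / 0.7800 = 9.04%

9.04%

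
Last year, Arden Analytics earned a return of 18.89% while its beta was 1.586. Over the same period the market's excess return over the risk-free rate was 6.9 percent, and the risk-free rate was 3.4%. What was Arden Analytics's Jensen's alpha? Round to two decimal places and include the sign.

+4.55%

CAPM benchmark = R_f + β(R_m − R_f) = 3.4% + 1.586 × 6.9% = 14.3434%
α = actual − benchmark = 18.89% − 14.3434% = +4.55%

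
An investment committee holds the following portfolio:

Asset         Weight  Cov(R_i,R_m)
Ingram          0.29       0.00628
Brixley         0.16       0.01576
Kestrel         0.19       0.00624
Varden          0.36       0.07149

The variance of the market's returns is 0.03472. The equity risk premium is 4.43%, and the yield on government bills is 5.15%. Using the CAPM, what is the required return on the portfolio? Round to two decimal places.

β_Ingram = 0.00628 / 0.03472 = 0.1809
β_Brixley = 0.01576 / 0.03472 = 0.4539
β_Kestrel = 0.00624 / 0.03472 = 0.1797
β_Varden = 0.07149 / 0.03472 = 2.0590
β_P = Σ w_i β_i = 0.29×0.1809 + 0.16×0.4539 + 0.19×0.1797 + 0.36×2.0590 = 0.9005
E(R_P) = R_f + β_P × MRP = 5.15% + 0.9005 × 4.43% = 9.14%

9.14%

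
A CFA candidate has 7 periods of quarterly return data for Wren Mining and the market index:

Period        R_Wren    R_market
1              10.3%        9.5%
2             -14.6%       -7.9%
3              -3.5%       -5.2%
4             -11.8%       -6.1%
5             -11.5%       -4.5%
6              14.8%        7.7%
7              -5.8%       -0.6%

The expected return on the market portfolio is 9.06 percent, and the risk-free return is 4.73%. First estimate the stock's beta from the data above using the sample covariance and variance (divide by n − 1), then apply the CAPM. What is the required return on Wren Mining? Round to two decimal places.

11.46%

Mean R_i = (10.3 − 14.6 − 3.5 − 11.8 − 11.5 + 14.8 − 5.8) / 7 = -3.1571%
Mean R_m = (9.5 − 7.9 − 5.2 − 6.1 − 4.5 + 7.7 − 0.6) / 7 = -1.0143%
Σ(R_i − R̄_i)(R_m − R̄_m) = 450.1443  ⇒  Cov = 450.1443 / 6 = 75.0241
Σ(R_m − R̄_m)² = 289.6086  ⇒  Var(R_m) = 289.6086 / 6 = 48.2681
β = Cov / Var(R_m) = 75.0241 / 48.2681 = 1.5543
MRP = 9.06% − 4.73% = 4.33%
E(R) = R_f + β × MRP = 4.73% + 1.5543 × 4.33% = 11.46%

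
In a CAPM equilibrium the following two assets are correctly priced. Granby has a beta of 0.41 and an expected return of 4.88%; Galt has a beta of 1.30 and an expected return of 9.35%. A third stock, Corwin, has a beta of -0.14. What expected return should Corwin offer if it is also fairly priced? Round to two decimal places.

MRP (SML slope) = (9.35% − 4.88%) / (1.30 − 0.41) = 4.47% / 0.89 = 5.0225%
R_f (intercept) = 4.88% − 0.41 × 5.0225% = 2.8208%
E(R_Corwin) = R_f + β × MRP = 2.8208% + -0.14 × 5.0225% = 2.12%

2.12%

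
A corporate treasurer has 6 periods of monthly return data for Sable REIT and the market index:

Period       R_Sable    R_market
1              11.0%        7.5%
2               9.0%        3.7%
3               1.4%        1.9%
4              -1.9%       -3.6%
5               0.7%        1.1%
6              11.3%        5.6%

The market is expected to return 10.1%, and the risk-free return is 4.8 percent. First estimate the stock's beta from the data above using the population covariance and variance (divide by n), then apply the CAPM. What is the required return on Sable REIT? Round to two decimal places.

12.14%

Mean R_i = (11.0 + 9.0 + 1.4 − 1.9 + 0.7 + 11.3) / 6 = 5.2500%
Mean R_m = (7.5 + 3.7 + 1.9 − 3.6 + 1.1 + 5.6) / 6 = 2.7000%
Σ(R_i − R̄_i)(R_m − R̄_m) = 104.3000  ⇒  Cov = 104.3000 / 6 = 17.3833
Σ(R_m − R̄_m)² = 75.3400  ⇒  Var(R_m) = 75.3400 / 6 = 12.5567
β = Cov / Var(R_m) = 17.3833 / 12.5567 = 1.3844
MRP = 10.1% − 4.8% = 5.30%
E(R) = R_f + β × MRP = 4.8% + 1.3844 × 5.3% = 12.14%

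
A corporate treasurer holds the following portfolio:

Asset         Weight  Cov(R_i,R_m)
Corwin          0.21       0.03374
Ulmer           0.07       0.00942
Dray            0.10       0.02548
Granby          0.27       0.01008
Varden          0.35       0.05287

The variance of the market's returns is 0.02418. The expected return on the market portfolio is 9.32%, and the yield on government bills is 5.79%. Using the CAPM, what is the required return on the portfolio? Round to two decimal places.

β_Corwin = 0.03374 / 0.02418 = 1.3954
β_Ulmer = 0.00942 / 0.02418 = 0.3896
β_Dray = 0.02548 / 0.02418 = 1.0538
β_Granby = 0.01008 / 0.02418 = 0.4169
β_Varden = 0.05287 / 0.02418 = 2.1865
β_P = Σ w_i β_i = 0.21×1.3954 + 0.07×0.3896 + 0.10×1.0538 + 0.27×0.4169 + 0.35×2.1865 = 1.3035
MRP = 9.32% − 5.79% = 3.53%
E(R_P) = R_f + β_P × MRP = 5.79% + 1.3035 × 3.53% = 10.39%

10.39%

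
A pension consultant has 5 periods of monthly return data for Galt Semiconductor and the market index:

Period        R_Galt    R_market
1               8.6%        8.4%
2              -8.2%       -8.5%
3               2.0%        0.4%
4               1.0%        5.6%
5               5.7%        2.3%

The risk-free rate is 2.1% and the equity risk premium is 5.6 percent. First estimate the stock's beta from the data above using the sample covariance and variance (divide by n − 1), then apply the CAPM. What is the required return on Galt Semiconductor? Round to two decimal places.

7.04%

Mean R_i = (8.6 − 8.2 + 2.0 + 1.0 + 5.7) / 5 = 1.8200%
Mean R_m = (8.4 − 8.5 + 0.4 + 5.6 + 2.3) / 5 = 1.6400%
Σ(R_i − R̄_i)(R_m − R̄_m) = 146.5260  ⇒  Cov = 146.5260 / 4 = 36.6315
Σ(R_m − R̄_m)² = 166.1720  ⇒  Var(R_m) = 166.1720 / 4 = 41.5430
β = Cov / Var(R_m) = 36.6315 / 41.5430 = 0.8818
E(R) = R_f + β × MRP = 2.1% + 0.8818 × 5.6% = 7.04%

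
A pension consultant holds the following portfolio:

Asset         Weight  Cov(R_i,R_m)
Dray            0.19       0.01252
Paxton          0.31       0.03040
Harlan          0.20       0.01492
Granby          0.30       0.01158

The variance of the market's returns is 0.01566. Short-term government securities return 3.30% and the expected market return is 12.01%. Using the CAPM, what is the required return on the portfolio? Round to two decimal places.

13.46%

β_Dray = 0.01252 / 0.01566 = 0.7995
β_Paxton = 0.03040 / 0.01566 = 1.9413
β_Harlan = 0.01492 / 0.01566 = 0.9527
β_Granby = 0.01158 / 0.01566 = 0.7395
β_P = Σ w_i β_i = 0.19×0.7995 + 0.31×1.9413 + 0.20×0.9527 + 0.30×0.7395 = 1.1661
MRP = 12.01% − 3.30% = 8.71%
E(R_P) = R_f + β_P × MRP = 3.30% + 1.1661 × 8.71% = 13.46%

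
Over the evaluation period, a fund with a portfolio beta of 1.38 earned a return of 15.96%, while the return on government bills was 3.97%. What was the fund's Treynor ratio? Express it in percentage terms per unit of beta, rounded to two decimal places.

Treynor = (R_P − R_f) / β_P = (15.96% − 3.97%) / 1.3800 = 11.99% / 1.3800 = 8.69%

8.69%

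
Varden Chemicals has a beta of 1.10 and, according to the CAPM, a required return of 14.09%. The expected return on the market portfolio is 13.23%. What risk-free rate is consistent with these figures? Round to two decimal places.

E(R) = R_f + β(E(R_m) − R_f) = R_f(1 − β) + β·E(R_m)
14.09% = R_f × (1 − 1.10) + 1.10 × 13.23%
14.09% = R_f × -0.10 + 14.5530%
R_f = (14.09% − 14.5530%) / -0.10 = 4.63%

4.63%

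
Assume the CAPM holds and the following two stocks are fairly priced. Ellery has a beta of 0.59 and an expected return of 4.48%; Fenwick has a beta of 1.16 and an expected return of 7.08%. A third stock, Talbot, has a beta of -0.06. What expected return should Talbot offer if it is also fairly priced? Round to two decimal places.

MRP (SML slope) = (7.08% − 4.48%) / (1.16 − 0.59) = 2.60% / 0.57 = 4.5614%
R_f (intercept) = 4.48% − 0.59 × 4.5614% = 1.7888%
E(R_Talbot) = R_f + β × MRP = 1.7888% + -0.06 × 4.5614% = 1.52%

1.52%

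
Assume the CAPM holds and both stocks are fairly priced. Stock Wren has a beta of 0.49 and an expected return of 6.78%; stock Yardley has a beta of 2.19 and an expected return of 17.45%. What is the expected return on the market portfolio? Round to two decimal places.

9.98%

Both satisfy E(R) = R_f + β·MRP, so the slope of the SML is
MRP = (17.45% − 6.78%) / (2.19 − 0.49) = 10.67% / 1.70 = 6.2765%
R_f = E(R_Wren) − β_Wren·MRP = 6.78% − 0.49 × 6.2765% = 3.7045%
E(R_m) = R_f + MRP = 3.7045% + 6.2765% = 9.98%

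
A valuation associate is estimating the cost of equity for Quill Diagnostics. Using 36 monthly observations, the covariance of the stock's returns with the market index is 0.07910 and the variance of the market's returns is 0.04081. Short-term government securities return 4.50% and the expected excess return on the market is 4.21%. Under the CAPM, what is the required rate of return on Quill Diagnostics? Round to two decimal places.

β = Cov(R_i, R_m) / Var(R_m) = 0.07910 / 0.04081 = 1.9383
E(R) = R_f + β × MRP = 4.50% + 1.9383 × 4.21% = 12.66%

12.66%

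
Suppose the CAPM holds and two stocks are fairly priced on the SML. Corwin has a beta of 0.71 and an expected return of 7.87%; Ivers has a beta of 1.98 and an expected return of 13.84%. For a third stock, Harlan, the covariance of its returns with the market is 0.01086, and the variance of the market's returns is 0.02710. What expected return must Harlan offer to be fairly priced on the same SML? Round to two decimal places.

MRP = (13.84% − 7.87%) / (1.98 − 0.71) = 4.7008%
R_f = 7.87% − 0.71 × 4.7008% = 4.5324%
β_Harlan = Cov / Var(R_m) = 0.01086 / 0.02710 = 0.4007
E(R_Harlan) = R_f + β × MRP = 4.5324% + 0.4007 × 4.7008% = 6.42%

6.42%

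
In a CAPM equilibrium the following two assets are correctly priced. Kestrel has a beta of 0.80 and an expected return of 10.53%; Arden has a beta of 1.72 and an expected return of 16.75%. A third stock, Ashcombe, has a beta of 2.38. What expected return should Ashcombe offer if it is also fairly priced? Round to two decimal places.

21.21%

MRP (SML slope) = (16.75% − 10.53%) / (1.72 − 0.80) = 6.22% / 0.92 = 6.7609%
R_f (intercept) = 10.53% − 0.80 × 6.7609% = 5.1213%
E(R_Ashcombe) = R_f + β × MRP = 5.1213% + 2.38 × 6.7609% = 21.21%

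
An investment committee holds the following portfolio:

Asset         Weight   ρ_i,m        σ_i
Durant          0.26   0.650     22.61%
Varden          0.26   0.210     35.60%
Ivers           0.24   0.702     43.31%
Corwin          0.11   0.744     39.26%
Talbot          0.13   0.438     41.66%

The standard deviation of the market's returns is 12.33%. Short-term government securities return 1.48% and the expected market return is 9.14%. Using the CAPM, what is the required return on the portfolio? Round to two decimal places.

13.06%

β_Durant = 0.650 × 22.61% / 12.33% = 1.1919
β_Varden = 0.210 × 35.60% / 12.33% = 0.6063
β_Ivers = 0.702 × 43.31% / 12.33% = 2.4658
β_Corwin = 0.744 × 39.26% / 12.33% = 2.3690
β_Talbot = 0.438 × 41.66% / 12.33% = 1.4799
β_P = Σ w_i β_i = 0.26×1.1919 + 0.26×0.6063 + 0.24×2.4658 + 0.11×2.3690 + 0.13×1.4799 = 1.5123
MRP = 9.14% − 1.48% = 7.66%
E(R_P) = R_f + β_P × MRP = 1.48% + 1.5123 × 7.66% = 13.06%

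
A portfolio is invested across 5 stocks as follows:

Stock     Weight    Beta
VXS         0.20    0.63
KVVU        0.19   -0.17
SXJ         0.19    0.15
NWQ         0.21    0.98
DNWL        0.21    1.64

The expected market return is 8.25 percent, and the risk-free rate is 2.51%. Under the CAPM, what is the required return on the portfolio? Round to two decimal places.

β_P = Σ w_i β_i = 0.20×0.63 + 0.19×-0.17 + 0.19×0.15 + 0.21×0.98 + 0.21×1.64 = 0.6724
MRP = 8.25% − 2.51% = 5.74%
E(R_P) = R_f + β_P × MRP = 2.51% + 0.6724 × 5.74% = 6.37%

6.37%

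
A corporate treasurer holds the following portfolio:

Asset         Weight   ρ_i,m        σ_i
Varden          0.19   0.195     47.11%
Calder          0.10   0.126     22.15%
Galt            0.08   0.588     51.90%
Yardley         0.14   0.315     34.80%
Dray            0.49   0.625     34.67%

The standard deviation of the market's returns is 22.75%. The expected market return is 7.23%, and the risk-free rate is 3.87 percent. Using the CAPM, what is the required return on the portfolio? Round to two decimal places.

β_Varden = 0.195 × 47.11% / 22.75% = 0.4038
β_Calder = 0.126 × 22.15% / 22.75% = 0.1227
β_Galt = 0.588 × 51.90% / 22.75% = 1.3414
β_Yardley = 0.315 × 34.80% / 22.75% = 0.4818
β_Dray = 0.625 × 34.67% / 22.75% = 0.9525
β_P = Σ w_i β_i = 0.19×0.4038 + 0.10×0.1227 + 0.08×1.3414 + 0.14×0.4818 + 0.49×0.9525 = 0.7305
MRP = 7.23% − 3.87% = 3.36%
E(R_P) = R_f + β_P × MRP = 3.87% + 0.7305 × 3.36% = 6.32%

6.32%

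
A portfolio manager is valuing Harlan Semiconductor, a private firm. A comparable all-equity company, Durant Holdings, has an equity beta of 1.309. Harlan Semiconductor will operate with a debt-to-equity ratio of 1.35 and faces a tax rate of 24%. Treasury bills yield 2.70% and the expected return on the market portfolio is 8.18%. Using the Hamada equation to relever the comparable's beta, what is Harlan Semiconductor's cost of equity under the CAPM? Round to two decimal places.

17.23%

β_L = β_U × [1 + (1 − t)(D/E)] = 1.309 × [1 + (1 − 0.24) × 1.35]
    = 1.309 × [1 + 0.76 × 1.35] = 1.309 × 2.0260 = 2.6520
MRP = 8.18% − 2.70% = 5.48%
E(R) = R_f + β_L × MRP = 2.70% + 2.6520 × 5.48% = 17.23%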